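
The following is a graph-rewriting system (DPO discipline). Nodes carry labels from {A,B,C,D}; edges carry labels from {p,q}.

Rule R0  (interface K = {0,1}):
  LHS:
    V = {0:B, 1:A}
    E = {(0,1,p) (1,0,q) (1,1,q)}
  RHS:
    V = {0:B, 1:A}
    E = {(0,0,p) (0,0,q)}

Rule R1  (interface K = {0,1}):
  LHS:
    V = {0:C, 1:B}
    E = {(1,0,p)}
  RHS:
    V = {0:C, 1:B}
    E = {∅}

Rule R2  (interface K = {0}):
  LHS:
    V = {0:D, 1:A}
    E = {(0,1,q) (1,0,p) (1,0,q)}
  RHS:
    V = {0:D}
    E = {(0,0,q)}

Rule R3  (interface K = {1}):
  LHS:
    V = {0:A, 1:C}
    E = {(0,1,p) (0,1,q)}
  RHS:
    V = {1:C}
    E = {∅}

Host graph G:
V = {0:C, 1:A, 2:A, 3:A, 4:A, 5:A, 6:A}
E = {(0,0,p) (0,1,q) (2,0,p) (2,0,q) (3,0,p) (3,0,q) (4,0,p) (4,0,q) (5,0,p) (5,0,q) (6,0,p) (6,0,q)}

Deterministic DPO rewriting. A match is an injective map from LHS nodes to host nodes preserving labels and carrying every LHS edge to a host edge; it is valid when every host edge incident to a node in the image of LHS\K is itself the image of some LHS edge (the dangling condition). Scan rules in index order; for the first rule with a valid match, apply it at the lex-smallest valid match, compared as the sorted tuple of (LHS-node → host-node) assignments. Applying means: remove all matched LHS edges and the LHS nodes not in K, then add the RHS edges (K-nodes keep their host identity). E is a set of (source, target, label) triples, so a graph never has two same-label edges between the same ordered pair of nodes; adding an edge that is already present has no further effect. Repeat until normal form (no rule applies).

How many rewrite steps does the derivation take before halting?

start.  V:7 E:12  edges: 0-p->0 0-q->1 2-p->0 2-q->0 3-p->0 3-q->0 4-p->0 4-q->0 5-p->0 5-q->0 6-p->0 6-q->0
1. fire R3 via {0↦2, 1↦0}  →  V:6 E:10  edges: 0-p->0 0-q->1 3-p->0 3-q->0 4-p->0 4-q->0 5-p->0 5-q->0 6-p->0 6-q->0
2. fire R3 via {0↦3, 1↦0}  →  V:5 E:8  edges: 0-p->0 0-q->1 4-p->0 4-q->0 5-p->0 5-q->0 6-p->0 6-q->0
3. fire R3 via {0↦4, 1↦0}  →  V:4 E:6  edges: 0-p->0 0-q->1 5-p->0 5-q->0 6-p->0 6-q->0
4. fire R3 via {0↦5, 1↦0}  →  V:3 E:4  edges: 0-p->0 0-q->1 6-p->0 6-q->0
5. fire R3 via {0↦6, 1↦0}  →  V:2 E:2  edges: 0-p->0 0-q->1
final graph: no rule applies after step 5

Answer: 5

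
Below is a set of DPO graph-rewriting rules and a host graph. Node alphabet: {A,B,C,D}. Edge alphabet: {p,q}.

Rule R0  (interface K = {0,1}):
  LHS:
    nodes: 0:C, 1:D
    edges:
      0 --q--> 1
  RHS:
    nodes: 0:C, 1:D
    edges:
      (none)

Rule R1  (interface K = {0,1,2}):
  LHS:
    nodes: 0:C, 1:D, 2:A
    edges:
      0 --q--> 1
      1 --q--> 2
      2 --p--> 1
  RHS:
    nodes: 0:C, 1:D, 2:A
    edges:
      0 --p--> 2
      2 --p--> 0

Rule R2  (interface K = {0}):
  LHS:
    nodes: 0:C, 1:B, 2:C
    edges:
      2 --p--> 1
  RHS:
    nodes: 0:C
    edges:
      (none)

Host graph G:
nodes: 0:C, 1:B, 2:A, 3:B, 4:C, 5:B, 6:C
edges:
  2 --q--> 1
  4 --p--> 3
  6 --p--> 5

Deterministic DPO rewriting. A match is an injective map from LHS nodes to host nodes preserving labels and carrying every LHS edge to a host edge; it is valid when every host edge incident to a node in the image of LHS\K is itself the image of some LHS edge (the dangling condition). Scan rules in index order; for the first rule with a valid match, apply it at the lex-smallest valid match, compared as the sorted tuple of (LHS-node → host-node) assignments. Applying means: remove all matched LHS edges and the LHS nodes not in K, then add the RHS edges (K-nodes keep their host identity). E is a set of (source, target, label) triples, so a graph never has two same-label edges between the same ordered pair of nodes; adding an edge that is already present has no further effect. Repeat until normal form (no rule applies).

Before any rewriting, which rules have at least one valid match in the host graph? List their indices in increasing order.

Answer: [R2]

Steps:
R0: no valid match — LHS pattern not found
R1: no valid match — LHS pattern not found
R2: 4 valid matches — {0↦0, 1↦3, 2↦4}, {0↦0, 1↦5, 2↦6}, {0↦4, 1↦5, 2↦6} (+1 more)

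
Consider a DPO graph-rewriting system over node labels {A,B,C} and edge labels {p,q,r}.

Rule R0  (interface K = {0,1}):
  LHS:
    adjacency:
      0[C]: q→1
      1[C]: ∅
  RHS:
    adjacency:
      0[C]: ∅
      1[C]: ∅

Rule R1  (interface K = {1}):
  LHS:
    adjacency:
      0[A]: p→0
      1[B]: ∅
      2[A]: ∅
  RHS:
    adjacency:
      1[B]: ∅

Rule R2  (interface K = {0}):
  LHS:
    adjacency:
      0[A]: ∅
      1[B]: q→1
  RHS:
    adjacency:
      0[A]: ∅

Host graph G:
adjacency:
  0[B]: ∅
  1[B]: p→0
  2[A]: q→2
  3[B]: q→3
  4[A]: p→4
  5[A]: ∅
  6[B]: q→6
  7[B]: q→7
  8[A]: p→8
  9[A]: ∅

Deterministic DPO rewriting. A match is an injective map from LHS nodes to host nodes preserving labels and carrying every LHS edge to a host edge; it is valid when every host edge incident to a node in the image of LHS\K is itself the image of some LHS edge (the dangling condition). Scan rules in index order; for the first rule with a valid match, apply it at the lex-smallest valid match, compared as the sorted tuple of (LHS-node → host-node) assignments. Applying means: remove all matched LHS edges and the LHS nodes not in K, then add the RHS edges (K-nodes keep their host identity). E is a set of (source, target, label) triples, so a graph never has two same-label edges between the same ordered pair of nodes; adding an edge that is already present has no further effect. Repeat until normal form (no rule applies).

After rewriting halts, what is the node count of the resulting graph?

initial: |V|=10 |E|=7  E = 1-p->0 2-q->2 3-q->3 4-p->4 6-q->6 7-q->7 8-p->8
step 1: apply R1 at {0↦4, 1↦0, 2↦5}  → |V|=8 |E|=6  E = 1-p->0 2-q->2 3-q->3 6-q->6 7-q->7 8-p->8
step 2: apply R1 at {0↦8, 1↦0, 2↦9}  → |V|=6 |E|=5  E = 1-p->0 2-q->2 3-q->3 6-q->6 7-q->7
step 3: apply R2 at {0↦2, 1↦3}  → |V|=5 |E|=4  E = 1-p->0 2-q->2 6-q->6 7-q->7
step 4: apply R2 at {0↦2, 1↦6}  → |V|=4 |E|=3  E = 1-p->0 2-q->2 7-q->7
step 5: apply R2 at {0↦2, 1↦7}  → |V|=3 |E|=2  E = 1-p->0 2-q->2
halt: no rule applies after step 5
NF nodes: {0:B, 1:B, 2:A}

Answer: 3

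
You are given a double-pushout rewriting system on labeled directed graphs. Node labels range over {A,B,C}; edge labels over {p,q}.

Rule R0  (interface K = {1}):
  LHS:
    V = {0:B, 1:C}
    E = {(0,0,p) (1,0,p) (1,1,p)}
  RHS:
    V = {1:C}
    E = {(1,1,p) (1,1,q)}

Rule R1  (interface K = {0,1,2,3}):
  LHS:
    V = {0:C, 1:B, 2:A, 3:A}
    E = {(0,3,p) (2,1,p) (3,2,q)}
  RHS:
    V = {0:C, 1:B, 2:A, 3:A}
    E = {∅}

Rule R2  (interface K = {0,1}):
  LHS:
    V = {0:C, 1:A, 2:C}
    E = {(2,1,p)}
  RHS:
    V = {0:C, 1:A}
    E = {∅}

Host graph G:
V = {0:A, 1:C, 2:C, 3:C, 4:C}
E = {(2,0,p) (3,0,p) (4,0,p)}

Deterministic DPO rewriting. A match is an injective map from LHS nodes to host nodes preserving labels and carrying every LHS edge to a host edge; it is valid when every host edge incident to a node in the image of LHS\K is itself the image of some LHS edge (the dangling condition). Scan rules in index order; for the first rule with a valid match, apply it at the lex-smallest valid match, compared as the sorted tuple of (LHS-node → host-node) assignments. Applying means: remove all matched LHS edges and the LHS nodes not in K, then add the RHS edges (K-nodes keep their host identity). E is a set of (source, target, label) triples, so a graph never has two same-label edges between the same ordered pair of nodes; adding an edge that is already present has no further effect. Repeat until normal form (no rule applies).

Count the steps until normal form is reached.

[0] host  ⇒  5 nodes, 3 edges  {2-p->0 3-p->0 4-p->0}
[1] R2 @ {0↦1, 1↦0, 2↦2}  ⇒  4 nodes, 2 edges  {3-p->0 4-p->0}
[2] R2 @ {0↦1, 1↦0, 2↦3}  ⇒  3 nodes, 1 edges  {4-p->0}
[3] R2 @ {0↦1, 1↦0, 2↦4}  ⇒  2 nodes, 0 edges  {∅}
final graph: no rule applies after step 3

Answer: 3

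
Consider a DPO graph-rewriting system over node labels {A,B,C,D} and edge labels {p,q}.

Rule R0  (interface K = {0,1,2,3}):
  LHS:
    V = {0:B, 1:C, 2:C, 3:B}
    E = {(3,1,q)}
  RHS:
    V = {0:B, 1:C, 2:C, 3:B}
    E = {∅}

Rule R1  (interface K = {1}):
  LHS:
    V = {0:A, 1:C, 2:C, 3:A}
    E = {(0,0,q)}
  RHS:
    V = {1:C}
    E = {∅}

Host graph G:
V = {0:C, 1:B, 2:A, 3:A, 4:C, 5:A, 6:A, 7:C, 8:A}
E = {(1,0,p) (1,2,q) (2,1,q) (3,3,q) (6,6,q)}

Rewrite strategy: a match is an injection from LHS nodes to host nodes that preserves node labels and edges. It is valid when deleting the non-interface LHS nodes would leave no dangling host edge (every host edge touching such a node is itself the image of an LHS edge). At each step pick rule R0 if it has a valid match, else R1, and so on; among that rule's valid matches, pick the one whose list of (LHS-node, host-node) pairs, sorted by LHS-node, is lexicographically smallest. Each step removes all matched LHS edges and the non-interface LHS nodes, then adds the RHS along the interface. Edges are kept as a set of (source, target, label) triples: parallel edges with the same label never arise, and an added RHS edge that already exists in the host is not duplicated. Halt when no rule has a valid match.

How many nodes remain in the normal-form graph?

Answer: 3

Derivation:
initial: |V|=9 |E|=5  E = 1-p->0 1-q->2 2-q->1 3-q->3 6-q->6
step 1: apply R1 at {0↦3, 1↦0, 2↦4, 3↦5}  → |V|=6 |E|=4  E = 1-p->0 1-q->2 2-q->1 6-q->6
step 2: apply R1 at {0↦6, 1↦0, 2↦7, 3↦8}  → |V|=3 |E|=3  E = 1-p->0 1-q->2 2-q->1
final graph: no rule applies after step 2
NF nodes: {0:C, 1:B, 2:A}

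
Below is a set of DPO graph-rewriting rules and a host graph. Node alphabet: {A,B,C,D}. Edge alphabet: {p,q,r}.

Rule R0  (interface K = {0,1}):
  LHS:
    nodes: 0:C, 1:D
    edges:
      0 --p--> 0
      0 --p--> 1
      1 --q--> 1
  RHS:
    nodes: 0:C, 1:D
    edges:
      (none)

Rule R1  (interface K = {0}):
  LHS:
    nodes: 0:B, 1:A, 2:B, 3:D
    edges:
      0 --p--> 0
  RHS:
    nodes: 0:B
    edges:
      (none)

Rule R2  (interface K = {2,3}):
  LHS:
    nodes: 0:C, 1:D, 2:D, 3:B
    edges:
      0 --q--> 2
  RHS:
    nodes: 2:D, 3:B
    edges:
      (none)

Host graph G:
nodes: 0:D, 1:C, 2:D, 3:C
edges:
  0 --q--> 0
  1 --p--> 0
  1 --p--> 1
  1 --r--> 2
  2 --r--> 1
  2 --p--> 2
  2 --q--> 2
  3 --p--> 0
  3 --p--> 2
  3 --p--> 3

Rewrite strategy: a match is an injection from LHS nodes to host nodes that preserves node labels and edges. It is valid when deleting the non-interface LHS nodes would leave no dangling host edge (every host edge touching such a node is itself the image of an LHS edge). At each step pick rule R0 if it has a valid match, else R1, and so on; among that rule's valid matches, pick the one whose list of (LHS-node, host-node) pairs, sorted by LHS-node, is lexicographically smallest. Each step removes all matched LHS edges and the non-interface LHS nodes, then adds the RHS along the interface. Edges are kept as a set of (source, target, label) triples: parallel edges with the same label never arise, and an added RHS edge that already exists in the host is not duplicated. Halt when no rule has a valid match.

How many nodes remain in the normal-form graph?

start.  V:4 E:10  edges: 0-q->0 1-p->0 1-p->1 1-r->2 2-r->1 2-p->2 2-q->2 3-p->0 3-p->2 3-p->3
1. fire R0 via {0↦1, 1↦0}  →  V:4 E:7  edges: 1-r->2 2-r->1 2-p->2 2-q->2 3-p->0 3-p->2 3-p->3
2. fire R0 via {0↦3, 1↦2}  →  V:4 E:4  edges: 1-r->2 2-r->1 2-p->2 3-p->0
halt: no rule applies after step 2
NF nodes: {0:D, 1:C, 2:D, 3:C}

Answer: 4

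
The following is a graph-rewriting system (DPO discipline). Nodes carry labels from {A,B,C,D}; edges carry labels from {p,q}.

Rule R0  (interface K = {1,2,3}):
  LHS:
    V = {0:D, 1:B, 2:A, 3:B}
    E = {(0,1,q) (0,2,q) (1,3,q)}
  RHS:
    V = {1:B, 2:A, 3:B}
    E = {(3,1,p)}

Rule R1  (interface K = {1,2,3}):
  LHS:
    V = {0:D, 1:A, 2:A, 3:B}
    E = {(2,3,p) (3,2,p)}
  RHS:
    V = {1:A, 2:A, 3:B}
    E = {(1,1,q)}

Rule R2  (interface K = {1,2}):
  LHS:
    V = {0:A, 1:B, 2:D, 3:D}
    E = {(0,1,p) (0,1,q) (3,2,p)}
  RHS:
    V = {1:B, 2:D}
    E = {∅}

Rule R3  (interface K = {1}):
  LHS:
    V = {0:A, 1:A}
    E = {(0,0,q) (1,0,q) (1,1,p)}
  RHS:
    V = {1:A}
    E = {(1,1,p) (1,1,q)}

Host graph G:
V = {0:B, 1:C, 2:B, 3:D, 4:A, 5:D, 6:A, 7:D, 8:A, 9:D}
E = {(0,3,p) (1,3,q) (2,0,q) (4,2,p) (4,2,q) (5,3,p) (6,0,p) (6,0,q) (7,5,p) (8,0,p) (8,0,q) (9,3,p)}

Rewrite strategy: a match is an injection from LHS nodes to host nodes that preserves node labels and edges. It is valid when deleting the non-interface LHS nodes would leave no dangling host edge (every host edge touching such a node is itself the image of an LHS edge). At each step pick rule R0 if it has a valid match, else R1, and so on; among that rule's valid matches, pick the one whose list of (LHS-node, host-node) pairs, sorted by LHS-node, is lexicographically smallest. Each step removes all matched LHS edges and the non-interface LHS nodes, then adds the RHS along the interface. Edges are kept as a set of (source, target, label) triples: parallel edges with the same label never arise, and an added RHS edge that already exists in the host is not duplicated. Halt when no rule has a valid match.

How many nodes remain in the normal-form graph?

Answer: 4

Rewrite trace:
[0] host  ⇒  10 nodes, 12 edges  {0-p->3 1-q->3 2-q->0 4-p->2 4-q->2 5-p->3 6-p->0 6-q->0 7-p->5 8-p->0 8-q->0 9-p->3}
[1] R2 @ {0↦4, 1↦2, 2↦3, 3↦9}  ⇒  8 nodes, 9 edges  {0-p->3 1-q->3 2-q->0 5-p->3 6-p->0 6-q->0 7-p->5 8-p->0 8-q->0}
[2] R2 @ {0↦6, 1↦0, 2↦5, 3↦7}  ⇒  6 nodes, 6 edges  {0-p->3 1-q->3 2-q->0 5-p->3 8-p->0 8-q->0}
[3] R2 @ {0↦8, 1↦0, 2↦3, 3↦5}  ⇒  4 nodes, 3 edges  {0-p->3 1-q->3 2-q->0}
halt: no rule applies after step 3
NF nodes: {0:B, 1:C, 2:B, 3:D}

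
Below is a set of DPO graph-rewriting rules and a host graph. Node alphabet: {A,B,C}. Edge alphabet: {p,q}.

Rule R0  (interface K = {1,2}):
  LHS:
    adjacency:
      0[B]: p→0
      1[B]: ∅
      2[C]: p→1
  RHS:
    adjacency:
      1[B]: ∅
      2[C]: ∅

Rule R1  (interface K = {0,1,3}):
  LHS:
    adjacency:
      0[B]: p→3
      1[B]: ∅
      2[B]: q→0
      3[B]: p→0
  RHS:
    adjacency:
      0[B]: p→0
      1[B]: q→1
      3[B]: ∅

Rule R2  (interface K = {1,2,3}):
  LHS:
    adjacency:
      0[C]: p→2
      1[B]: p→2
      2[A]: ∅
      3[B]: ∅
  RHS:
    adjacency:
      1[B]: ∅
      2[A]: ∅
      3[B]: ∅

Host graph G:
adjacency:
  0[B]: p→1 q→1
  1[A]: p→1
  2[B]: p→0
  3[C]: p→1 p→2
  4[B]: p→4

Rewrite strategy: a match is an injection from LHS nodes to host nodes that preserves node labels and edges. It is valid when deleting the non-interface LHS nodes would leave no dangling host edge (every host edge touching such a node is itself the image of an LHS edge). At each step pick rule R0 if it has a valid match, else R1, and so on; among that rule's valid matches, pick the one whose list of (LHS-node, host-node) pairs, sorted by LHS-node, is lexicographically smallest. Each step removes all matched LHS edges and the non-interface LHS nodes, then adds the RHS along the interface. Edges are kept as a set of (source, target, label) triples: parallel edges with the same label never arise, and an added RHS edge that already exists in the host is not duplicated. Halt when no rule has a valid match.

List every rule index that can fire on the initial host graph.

R0: 1 valid match — {0↦4, 1↦2, 2↦3}
R1: no valid match — LHS pattern not found
R2: no valid match — 2 raw matches, all fail dangling condition

Answer: [R0]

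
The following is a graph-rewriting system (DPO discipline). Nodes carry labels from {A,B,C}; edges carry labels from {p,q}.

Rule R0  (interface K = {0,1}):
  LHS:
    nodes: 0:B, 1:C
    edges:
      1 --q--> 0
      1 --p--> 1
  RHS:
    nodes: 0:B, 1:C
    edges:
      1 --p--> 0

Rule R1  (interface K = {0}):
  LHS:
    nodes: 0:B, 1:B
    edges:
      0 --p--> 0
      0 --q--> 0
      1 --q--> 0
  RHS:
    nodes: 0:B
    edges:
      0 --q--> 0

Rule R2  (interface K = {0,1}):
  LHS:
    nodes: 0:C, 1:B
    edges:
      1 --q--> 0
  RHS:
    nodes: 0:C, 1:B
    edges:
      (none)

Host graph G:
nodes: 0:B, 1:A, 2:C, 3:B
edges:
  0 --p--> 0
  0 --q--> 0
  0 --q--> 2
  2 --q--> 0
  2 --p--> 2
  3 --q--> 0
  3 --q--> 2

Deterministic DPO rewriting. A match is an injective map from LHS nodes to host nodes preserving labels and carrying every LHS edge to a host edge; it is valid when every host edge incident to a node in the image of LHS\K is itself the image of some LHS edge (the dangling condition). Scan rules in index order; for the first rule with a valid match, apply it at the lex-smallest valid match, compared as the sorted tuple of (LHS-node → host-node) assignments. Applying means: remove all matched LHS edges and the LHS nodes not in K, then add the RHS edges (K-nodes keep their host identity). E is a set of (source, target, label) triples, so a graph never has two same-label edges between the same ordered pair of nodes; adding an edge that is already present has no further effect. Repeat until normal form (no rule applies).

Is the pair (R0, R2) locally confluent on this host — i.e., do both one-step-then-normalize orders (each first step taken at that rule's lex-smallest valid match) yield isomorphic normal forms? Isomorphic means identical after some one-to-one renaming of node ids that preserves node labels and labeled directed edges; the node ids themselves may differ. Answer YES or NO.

Answer: YES

Derivation:
branch R0-first: apply at {0↦0, 1↦2} → |E|=6, then 3 more step(s) → NF |V|=3 |E|=2 V={0:B, 1:A, 2:C} E=0-q->0 2-p->0
branch R2-first: apply at {0↦2, 1↦0} → |E|=6, then 3 more step(s) → NF |V|=3 |E|=2 V={0:B, 1:A, 2:C} E=0-q->0 2-p->0
graphs isomorphic (equal up to label-preserving node renaming)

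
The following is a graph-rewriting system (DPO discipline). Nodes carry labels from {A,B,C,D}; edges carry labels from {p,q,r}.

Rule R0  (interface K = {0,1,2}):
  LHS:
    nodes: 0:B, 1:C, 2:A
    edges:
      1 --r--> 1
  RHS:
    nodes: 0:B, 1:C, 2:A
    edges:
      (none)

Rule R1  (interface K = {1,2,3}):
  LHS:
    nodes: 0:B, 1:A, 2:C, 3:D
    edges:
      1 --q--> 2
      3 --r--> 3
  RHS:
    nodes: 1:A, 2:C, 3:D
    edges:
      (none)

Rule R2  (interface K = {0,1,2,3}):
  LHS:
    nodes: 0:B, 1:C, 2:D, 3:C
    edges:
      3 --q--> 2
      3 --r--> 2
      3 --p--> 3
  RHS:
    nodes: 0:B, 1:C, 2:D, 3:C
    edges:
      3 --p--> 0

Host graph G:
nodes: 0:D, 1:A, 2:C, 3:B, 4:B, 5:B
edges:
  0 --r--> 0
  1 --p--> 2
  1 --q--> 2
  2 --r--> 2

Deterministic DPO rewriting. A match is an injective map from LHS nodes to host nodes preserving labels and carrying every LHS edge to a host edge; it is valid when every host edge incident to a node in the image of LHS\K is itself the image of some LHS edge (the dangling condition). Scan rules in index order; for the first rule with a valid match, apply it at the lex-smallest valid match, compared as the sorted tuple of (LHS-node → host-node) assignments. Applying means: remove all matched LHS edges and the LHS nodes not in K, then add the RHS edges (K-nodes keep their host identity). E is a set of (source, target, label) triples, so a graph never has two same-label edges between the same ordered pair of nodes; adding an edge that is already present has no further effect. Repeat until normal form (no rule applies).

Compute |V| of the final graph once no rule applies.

initial: |V|=6 |E|=4  E = 0-r->0 1-p->2 1-q->2 2-r->2
step 1: apply R0 at {0↦3, 1↦2, 2↦1}  → |V|=6 |E|=3  E = 0-r->0 1-p->2 1-q->2
step 2: apply R1 at {0↦3, 1↦1, 2↦2, 3↦0}  → |V|=5 |E|=1  E = 1-p->2
final graph: no rule applies after step 2
NF nodes: {0:D, 1:A, 2:C, 4:B, 5:B}

Answer: 5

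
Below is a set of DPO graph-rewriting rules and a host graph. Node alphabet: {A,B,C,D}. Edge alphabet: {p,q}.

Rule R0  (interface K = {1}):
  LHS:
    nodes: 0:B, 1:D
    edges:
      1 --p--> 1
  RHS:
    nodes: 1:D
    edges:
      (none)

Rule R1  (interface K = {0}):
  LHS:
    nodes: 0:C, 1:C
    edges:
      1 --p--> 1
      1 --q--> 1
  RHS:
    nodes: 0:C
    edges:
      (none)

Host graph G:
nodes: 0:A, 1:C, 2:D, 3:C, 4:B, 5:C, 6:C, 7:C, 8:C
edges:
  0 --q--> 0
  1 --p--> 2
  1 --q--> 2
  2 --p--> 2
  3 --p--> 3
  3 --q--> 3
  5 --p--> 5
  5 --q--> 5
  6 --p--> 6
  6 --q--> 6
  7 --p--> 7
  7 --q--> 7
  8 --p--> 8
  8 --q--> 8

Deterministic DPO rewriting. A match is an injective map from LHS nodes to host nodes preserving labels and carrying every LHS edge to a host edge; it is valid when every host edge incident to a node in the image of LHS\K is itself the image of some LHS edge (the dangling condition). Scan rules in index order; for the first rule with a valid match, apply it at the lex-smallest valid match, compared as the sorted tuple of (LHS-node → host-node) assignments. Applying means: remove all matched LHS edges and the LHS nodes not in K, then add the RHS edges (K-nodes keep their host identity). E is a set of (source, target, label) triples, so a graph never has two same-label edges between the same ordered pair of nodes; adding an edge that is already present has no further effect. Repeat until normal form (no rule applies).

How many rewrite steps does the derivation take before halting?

[0] host  ⇒  9 nodes, 14 edges  {0-q->0 1-p->2 1-q->2 2-p->2 3-p->3 3-q->3 5-p->5 5-q->5 6-p->6 6-q->6 7-p->7 7-q->7 8-p->8 8-q->8}
[1] R0 @ {0↦4, 1↦2}  ⇒  8 nodes, 13 edges  {0-q->0 1-p->2 1-q->2 3-p->3 3-q->3 5-p->5 5-q->5 6-p->6 6-q->6 7-p->7 7-q->7 8-p->8 8-q->8}
[2] R1 @ {0↦1, 1↦3}  ⇒  7 nodes, 11 edges  {0-q->0 1-p->2 1-q->2 5-p->5 5-q->5 6-p->6 6-q->6 7-p->7 7-q->7 8-p->8 8-q->8}
[3] R1 @ {0↦1, 1↦5}  ⇒  6 nodes, 9 edges  {0-q->0 1-p->2 1-q->2 6-p->6 6-q->6 7-p->7 7-q->7 8-p->8 8-q->8}
[4] R1 @ {0↦1, 1↦6}  ⇒  5 nodes, 7 edges  {0-q->0 1-p->2 1-q->2 7-p->7 7-q->7 8-p->8 8-q->8}
[5] R1 @ {0↦1, 1↦7}  ⇒  4 nodes, 5 edges  {0-q->0 1-p->2 1-q->2 8-p->8 8-q->8}
[6] R1 @ {0↦1, 1↦8}  ⇒  3 nodes, 3 edges  {0-q->0 1-p->2 1-q->2}
normal form: no rule applies after step 6

Answer: 6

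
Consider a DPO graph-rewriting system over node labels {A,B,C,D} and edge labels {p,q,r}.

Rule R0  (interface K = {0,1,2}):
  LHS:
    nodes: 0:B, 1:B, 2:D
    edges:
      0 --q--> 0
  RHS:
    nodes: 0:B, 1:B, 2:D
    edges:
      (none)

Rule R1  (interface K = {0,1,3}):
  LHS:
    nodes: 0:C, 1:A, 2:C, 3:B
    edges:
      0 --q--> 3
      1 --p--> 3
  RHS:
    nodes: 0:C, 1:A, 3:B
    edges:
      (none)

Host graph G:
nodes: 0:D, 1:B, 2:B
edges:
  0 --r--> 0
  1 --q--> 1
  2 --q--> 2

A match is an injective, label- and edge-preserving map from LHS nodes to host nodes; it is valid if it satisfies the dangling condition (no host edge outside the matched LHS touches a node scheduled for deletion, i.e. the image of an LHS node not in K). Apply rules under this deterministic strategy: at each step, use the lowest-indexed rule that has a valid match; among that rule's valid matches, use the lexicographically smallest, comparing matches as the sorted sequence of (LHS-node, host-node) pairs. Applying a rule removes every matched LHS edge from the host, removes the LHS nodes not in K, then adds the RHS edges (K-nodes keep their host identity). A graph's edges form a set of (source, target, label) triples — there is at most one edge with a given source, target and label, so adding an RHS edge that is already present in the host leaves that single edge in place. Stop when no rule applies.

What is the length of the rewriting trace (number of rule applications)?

start.  V:3 E:3  edges: 0-r->0 1-q->1 2-q->2
1. fire R0 via {0↦1, 1↦2, 2↦0}  →  V:3 E:2  edges: 0-r->0 2-q->2
2. fire R0 via {0↦2, 1↦1, 2↦0}  →  V:3 E:1  edges: 0-r->0
final graph: no rule applies after step 2

Answer: 2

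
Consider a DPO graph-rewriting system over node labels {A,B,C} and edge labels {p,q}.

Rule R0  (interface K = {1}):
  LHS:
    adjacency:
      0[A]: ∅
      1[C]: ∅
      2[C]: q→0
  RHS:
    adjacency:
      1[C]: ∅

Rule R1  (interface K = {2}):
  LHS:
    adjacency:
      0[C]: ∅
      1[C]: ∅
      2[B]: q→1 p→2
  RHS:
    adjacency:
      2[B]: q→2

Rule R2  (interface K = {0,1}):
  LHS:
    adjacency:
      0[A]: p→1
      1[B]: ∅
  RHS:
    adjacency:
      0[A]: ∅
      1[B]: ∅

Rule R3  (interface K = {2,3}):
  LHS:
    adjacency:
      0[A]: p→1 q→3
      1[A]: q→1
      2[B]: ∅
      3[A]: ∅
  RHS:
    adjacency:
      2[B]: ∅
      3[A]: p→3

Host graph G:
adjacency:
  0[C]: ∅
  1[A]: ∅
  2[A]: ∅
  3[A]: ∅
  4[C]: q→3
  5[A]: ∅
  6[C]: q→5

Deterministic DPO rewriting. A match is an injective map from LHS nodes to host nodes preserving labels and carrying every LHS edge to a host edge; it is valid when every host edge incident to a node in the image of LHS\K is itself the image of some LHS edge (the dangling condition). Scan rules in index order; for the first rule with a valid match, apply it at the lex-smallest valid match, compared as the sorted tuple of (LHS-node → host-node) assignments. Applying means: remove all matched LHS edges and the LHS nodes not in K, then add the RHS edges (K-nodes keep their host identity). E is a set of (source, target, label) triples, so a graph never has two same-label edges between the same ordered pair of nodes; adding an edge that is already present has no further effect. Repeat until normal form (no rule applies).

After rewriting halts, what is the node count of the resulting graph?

initial: |V|=7 |E|=2  E = 4-q->3 6-q->5
step 1: apply R0 at {0↦3, 1↦0, 2↦4}  → |V|=5 |E|=1  E = 6-q->5
step 2: apply R0 at {0↦5, 1↦0, 2↦6}  → |V|=3 |E|=0  E = ∅
final graph: no rule applies after step 2
NF nodes: {0:C, 1:A, 2:A}

Answer: 3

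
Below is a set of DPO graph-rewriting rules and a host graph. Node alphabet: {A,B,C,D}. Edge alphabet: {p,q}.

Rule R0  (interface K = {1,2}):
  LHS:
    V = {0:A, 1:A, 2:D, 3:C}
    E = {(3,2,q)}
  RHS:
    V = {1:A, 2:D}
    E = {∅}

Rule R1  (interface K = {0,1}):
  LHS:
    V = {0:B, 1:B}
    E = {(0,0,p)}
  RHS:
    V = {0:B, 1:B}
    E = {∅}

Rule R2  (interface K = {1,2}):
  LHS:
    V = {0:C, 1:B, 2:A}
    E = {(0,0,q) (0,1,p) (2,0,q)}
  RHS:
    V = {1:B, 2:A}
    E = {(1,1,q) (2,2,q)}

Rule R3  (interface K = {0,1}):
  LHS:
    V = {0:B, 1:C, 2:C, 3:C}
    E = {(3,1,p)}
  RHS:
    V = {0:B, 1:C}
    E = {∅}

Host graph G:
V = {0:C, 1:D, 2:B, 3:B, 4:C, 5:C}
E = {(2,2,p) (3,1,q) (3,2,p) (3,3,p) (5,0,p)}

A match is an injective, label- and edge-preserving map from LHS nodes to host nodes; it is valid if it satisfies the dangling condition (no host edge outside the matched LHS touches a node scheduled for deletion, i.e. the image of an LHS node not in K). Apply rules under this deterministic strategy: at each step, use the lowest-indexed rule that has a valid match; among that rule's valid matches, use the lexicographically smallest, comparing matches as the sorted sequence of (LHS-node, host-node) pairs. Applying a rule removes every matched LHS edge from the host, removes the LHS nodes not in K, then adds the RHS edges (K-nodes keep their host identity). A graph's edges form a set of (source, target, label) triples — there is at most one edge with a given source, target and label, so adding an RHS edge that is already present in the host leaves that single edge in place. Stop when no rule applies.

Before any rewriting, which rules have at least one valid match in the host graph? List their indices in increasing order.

Answer: [R1,R3]

Steps:
R0: no valid match — LHS pattern not found
R1: 2 valid matches — {0↦2, 1↦3}, {0↦3, 1↦2}
R2: no valid match — LHS pattern not found
R3: 2 valid matches — {0↦2, 1↦0, 2↦4, 3↦5}, {0↦3, 1↦0, 2↦4, 3↦5}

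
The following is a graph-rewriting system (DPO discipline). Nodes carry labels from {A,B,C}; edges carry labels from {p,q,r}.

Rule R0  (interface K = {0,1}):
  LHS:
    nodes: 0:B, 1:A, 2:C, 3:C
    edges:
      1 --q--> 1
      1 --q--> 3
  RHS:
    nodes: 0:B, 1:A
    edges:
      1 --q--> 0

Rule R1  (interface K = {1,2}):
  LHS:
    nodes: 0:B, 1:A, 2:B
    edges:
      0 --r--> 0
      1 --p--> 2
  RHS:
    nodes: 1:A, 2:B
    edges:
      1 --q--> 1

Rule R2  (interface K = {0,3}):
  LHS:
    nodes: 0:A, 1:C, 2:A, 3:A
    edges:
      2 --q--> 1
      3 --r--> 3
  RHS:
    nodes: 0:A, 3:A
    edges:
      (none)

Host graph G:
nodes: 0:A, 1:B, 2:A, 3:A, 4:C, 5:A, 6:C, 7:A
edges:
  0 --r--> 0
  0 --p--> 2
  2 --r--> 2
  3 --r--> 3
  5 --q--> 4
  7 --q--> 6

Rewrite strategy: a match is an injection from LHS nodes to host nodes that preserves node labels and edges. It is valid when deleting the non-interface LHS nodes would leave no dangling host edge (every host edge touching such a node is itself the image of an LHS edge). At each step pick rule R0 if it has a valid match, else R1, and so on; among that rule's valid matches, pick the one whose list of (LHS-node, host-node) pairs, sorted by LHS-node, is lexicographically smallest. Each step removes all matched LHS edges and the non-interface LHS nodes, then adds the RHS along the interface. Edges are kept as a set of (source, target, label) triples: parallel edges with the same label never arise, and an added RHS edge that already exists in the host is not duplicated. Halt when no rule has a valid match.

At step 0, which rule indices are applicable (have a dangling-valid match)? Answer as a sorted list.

Answer: [R2]

Rewrite trace:
R0: no valid match — LHS pattern not found
R1: no valid match — LHS pattern not found
R2: 18 valid matches — {0↦0, 1↦4, 2↦5, 3↦2}, {0↦0, 1↦4, 2↦5, 3↦3}, {0↦0, 1↦6, 2↦7, 3↦2} (+15 more)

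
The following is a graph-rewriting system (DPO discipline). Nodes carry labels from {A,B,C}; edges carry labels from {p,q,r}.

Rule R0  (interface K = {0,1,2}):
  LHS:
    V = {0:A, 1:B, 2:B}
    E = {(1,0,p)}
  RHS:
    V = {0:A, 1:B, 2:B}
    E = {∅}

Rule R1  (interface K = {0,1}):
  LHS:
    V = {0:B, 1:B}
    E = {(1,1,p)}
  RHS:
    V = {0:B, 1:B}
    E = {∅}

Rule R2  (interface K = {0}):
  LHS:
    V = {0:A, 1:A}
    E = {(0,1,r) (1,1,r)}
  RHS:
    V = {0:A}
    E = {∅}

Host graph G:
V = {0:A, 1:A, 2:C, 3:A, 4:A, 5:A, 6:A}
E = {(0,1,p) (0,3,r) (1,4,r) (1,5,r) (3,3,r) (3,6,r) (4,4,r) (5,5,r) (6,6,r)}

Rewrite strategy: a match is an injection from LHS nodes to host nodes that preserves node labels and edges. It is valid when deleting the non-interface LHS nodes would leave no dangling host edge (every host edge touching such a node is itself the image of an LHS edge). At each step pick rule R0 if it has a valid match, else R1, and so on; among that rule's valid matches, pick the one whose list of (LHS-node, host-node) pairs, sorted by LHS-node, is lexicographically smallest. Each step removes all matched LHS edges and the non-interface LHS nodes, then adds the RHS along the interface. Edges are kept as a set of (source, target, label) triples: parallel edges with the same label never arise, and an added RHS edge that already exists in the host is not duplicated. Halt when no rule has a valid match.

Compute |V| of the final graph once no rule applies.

Answer: 3

Derivation:
initial: |V|=7 |E|=9  E = 0-p->1 0-r->3 1-r->4 1-r->5 3-r->3 3-r->6 4-r->4 5-r->5 6-r->6
step 1: apply R2 at {0↦1, 1↦4}  → |V|=6 |E|=7  E = 0-p->1 0-r->3 1-r->5 3-r->3 3-r->6 5-r->5 6-r->6
step 2: apply R2 at {0↦1, 1↦5}  → |V|=5 |E|=5  E = 0-p->1 0-r->3 3-r->3 3-r->6 6-r->6
step 3: apply R2 at {0↦3, 1↦6}  → |V|=4 |E|=3  E = 0-p->1 0-r->3 3-r->3
step 4: apply R2 at {0↦0, 1↦3}  → |V|=3 |E|=1  E = 0-p->1
normal form: no rule applies after step 4
NF nodes: {0:A, 1:A, 2:C}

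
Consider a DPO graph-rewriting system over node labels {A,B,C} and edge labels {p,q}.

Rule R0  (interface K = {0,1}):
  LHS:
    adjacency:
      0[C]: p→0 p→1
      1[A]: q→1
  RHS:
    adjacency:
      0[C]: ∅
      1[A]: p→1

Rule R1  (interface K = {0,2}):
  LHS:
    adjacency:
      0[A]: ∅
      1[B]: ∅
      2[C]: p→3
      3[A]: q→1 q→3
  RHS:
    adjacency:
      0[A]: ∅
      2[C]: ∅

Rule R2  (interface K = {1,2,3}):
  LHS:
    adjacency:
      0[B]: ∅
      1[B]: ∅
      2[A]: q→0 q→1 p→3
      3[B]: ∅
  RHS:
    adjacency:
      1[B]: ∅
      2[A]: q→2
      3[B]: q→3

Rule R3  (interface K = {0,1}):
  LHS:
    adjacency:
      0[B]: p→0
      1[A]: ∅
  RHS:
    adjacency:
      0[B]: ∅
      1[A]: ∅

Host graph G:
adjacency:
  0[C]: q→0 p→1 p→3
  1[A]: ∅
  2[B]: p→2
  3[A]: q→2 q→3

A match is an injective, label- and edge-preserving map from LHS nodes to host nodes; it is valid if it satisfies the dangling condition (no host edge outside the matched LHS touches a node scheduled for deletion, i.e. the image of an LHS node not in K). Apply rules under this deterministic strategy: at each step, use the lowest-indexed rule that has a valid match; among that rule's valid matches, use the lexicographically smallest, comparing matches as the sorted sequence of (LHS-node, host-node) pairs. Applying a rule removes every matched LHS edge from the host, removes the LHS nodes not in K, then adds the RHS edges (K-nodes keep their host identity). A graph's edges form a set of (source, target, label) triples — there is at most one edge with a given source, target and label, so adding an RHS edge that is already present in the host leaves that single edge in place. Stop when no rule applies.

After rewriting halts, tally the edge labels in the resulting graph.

start.  V:4 E:6  edges: 0-q->0 0-p->1 0-p->3 2-p->2 3-q->2 3-q->3
1. fire R3 via {0↦2, 1↦1}  →  V:4 E:5  edges: 0-q->0 0-p->1 0-p->3 3-q->2 3-q->3
2. fire R1 via {0↦1, 1↦2, 2↦0, 3↦3}  →  V:2 E:2  edges: 0-q->0 0-p->1
normal form: no rule applies after step 2
NF edges: [(0, 0, 'q'), (0, 1, 'p')]

Answer: p:1 q:1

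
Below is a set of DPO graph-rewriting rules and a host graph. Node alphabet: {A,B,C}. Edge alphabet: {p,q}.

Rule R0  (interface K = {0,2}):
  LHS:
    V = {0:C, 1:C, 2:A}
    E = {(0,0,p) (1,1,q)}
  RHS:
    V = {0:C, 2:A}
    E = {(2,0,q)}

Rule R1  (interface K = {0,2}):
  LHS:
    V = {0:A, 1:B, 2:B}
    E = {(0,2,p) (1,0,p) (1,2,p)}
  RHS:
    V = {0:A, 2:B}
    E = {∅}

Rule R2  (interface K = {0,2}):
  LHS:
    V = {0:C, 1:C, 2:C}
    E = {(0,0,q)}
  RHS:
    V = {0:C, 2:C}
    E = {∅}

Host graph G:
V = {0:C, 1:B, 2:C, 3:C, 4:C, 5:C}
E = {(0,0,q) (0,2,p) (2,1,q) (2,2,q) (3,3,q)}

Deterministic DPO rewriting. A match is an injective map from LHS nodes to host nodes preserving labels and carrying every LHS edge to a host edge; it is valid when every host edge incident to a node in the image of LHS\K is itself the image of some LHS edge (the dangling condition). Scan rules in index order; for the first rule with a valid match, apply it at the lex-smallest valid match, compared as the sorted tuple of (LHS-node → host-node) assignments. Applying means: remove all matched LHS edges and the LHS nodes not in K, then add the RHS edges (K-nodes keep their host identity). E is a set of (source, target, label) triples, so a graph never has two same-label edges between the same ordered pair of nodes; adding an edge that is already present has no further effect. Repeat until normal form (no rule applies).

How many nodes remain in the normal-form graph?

initial: |V|=6 |E|=5  E = 0-q->0 0-p->2 2-q->1 2-q->2 3-q->3
step 1: apply R2 at {0↦0, 1↦4, 2↦2}  → |V|=5 |E|=4  E = 0-p->2 2-q->1 2-q->2 3-q->3
step 2: apply R2 at {0↦2, 1↦5, 2↦0}  → |V|=4 |E|=3  E = 0-p->2 2-q->1 3-q->3
normal form: no rule applies after step 2
NF nodes: {0:C, 1:B, 2:C, 3:C}

Answer: 4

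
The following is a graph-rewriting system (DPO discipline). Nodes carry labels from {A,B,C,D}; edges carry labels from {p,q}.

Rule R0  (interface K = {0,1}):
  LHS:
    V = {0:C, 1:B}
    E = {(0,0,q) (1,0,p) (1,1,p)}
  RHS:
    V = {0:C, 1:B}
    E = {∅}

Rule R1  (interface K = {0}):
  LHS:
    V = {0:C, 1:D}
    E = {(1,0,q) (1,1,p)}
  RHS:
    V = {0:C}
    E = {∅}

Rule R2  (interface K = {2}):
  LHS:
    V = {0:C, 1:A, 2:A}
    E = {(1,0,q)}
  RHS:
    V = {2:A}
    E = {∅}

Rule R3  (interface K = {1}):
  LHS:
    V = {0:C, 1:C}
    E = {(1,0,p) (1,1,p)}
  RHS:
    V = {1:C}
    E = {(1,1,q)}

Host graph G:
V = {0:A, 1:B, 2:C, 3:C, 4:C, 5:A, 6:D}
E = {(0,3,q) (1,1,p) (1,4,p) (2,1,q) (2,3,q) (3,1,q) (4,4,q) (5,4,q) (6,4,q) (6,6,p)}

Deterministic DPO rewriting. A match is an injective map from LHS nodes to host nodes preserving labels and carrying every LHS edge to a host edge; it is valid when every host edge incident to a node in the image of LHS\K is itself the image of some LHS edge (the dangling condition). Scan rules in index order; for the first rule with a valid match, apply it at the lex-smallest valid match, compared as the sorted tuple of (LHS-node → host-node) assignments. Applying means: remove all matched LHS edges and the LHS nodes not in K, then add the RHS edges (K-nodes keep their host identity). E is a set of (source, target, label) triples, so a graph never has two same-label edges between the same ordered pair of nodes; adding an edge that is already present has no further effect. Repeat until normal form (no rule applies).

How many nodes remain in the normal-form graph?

Answer: 4

Rewrite trace:
[0] host  ⇒  7 nodes, 10 edges  {0-q->3 1-p->1 1-p->4 2-q->1 2-q->3 3-q->1 4-q->4 5-q->4 6-q->4 6-p->6}
[1] R0 @ {0↦4, 1↦1}  ⇒  7 nodes, 7 edges  {0-q->3 2-q->1 2-q->3 3-q->1 5-q->4 6-q->4 6-p->6}
[2] R1 @ {0↦4, 1↦6}  ⇒  6 nodes, 5 edges  {0-q->3 2-q->1 2-q->3 3-q->1 5-q->4}
[3] R2 @ {0↦4, 1↦5, 2↦0}  ⇒  4 nodes, 4 edges  {0-q->3 2-q->1 2-q->3 3-q->1}
normal form: no rule applies after step 3
NF nodes: {0:A, 1:B, 2:C, 3:C}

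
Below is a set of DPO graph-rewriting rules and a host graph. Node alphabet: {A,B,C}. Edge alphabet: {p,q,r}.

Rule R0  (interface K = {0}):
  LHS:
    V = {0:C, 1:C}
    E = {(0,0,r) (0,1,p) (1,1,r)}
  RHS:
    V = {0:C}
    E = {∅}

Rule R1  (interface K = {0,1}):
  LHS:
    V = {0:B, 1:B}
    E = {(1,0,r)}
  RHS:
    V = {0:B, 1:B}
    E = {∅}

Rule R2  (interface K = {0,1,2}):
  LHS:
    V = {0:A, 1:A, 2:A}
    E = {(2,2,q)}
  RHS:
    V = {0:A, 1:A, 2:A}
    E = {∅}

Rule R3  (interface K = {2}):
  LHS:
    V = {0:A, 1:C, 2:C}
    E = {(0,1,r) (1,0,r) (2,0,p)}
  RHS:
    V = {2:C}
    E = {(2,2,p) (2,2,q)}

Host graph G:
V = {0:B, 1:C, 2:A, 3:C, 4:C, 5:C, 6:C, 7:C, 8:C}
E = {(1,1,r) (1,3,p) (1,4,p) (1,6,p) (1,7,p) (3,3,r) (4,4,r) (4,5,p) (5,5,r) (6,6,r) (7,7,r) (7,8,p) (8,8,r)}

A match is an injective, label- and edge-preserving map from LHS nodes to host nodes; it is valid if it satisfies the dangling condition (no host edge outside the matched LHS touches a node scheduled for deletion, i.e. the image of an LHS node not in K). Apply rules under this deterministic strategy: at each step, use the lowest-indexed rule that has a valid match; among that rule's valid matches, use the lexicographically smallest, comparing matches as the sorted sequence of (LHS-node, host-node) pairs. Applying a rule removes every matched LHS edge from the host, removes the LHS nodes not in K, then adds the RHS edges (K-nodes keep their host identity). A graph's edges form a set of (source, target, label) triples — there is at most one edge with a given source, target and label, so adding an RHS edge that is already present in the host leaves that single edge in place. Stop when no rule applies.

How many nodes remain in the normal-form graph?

start.  V:9 E:13  edges: 1-r->1 1-p->3 1-p->4 1-p->6 1-p->7 3-r->3 4-r->4 4-p->5 5-r->5 6-r->6 7-r->7 7-p->8 8-r->8
1. fire R0 via {0↦1, 1↦3}  →  V:8 E:10  edges: 1-p->4 1-p->6 1-p->7 4-r->4 4-p->5 5-r->5 6-r->6 7-r->7 7-p->8 8-r->8
2. fire R0 via {0↦4, 1↦5}  →  V:7 E:7  edges: 1-p->4 1-p->6 1-p->7 6-r->6 7-r->7 7-p->8 8-r->8
3. fire R0 via {0↦7, 1↦8}  →  V:6 E:4  edges: 1-p->4 1-p->6 1-p->7 6-r->6
halt: no rule applies after step 3
NF nodes: {0:B, 1:C, 2:A, 4:C, 6:C, 7:C}

Answer: 6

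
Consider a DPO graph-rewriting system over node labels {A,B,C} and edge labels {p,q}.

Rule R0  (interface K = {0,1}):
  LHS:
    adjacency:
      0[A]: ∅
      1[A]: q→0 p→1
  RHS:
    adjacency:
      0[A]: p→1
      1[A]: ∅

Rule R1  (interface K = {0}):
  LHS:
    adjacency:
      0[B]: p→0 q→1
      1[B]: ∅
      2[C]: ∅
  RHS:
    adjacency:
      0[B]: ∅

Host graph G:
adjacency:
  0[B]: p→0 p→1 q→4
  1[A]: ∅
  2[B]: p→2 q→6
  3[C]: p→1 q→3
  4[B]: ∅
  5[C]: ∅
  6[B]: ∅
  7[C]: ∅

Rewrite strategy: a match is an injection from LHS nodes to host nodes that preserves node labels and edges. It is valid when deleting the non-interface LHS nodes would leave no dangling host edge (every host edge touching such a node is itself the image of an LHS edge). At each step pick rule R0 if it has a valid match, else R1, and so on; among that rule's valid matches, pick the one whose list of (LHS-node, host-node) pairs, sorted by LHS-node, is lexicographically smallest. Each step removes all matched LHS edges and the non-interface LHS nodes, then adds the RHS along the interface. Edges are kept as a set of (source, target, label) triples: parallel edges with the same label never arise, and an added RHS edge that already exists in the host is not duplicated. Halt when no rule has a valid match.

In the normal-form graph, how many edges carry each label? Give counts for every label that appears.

Answer: p:2 q:1

Steps:
initial: |V|=8 |E|=7  E = 0-p->0 0-p->1 0-q->4 2-p->2 2-q->6 3-p->1 3-q->3
step 1: apply R1 at {0↦0, 1↦4, 2↦5}  → |V|=6 |E|=5  E = 0-p->1 2-p->2 2-q->6 3-p->1 3-q->3
step 2: apply R1 at {0↦2, 1↦6, 2↦7}  → |V|=4 |E|=3  E = 0-p->1 3-p->1 3-q->3
final graph: no rule applies after step 2
NF edges: [(0, 1, 'p'), (3, 1, 'p'), (3, 3, 'q')]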